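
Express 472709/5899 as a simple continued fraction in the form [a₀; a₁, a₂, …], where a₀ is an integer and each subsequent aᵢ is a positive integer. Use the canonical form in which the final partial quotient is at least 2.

[80; 7, 2, 10, 6, 6]

⌊472709/5899⌋ = 80, remainder 789
⌊5899/789⌋ = 7, remainder 376
⌊789/376⌋ = 2, remainder 37
⌊376/37⌋ = 10, remainder 6
⌊37/6⌋ = 6, remainder 1
⌊6/1⌋ = 6, remainder 0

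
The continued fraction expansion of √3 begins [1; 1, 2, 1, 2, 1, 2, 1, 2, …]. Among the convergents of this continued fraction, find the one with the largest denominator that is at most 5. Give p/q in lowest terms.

7/4

List convergents until the denominator exceeds the bound:
a_0 = 1: 1/1  (≤ bound)
a_1 = 1: 2/1  (≤ bound)
a_2 = 2: 5/3  (≤ bound)
a_3 = 1: 7/4  (≤ bound)
a_4 = 2: 19/11  (> 5, stop)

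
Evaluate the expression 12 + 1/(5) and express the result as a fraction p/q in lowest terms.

61/5

Start with 5.
12 + 1/(5/1) = 12 + 1/5 = 61/5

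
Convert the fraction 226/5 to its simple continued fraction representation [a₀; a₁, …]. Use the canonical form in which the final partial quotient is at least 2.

[45; 5]

⌊226/5⌋ = 45, remainder 1
⌊5/1⌋ = 5, remainder 0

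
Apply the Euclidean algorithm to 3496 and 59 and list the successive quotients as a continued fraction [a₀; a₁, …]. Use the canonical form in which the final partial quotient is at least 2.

[59; 3, 1, 14]

Repeatedly divide and take the remainder:
⌊3496/59⌋ = 59, remainder 15
⌊59/15⌋ = 3, remainder 14
⌊15/14⌋ = 1, remainder 1
⌊14/1⌋ = 14, remainder 0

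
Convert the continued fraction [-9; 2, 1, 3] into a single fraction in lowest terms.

-95/11

Start with 3.
1 + 1/(3/1) = 1 + 1/3 = 4/3
2 + 1/(4/3) = 2 + 3/4 = 11/4
-9 + 1/(11/4) = -9 + 4/11 = -95/11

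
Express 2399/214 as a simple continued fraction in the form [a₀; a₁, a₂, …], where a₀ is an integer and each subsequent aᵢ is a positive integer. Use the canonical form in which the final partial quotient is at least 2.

[11; 4, 1, 3, 11]

2399 = 11·214 + 45, so a_0 = 11
214 = 4·45 + 34, so a_1 = 4
45 = 1·34 + 11, so a_2 = 1
34 = 3·11 + 1, so a_3 = 3
11 = 11·1 + 0, so a_4 = 11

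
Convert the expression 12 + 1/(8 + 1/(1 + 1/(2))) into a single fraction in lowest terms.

315/26

Build up convergents one term at a time:
a_0 = 12: 12/1
a_1 = 8: 97/8
a_2 = 1: 109/9
a_3 = 2: 315/26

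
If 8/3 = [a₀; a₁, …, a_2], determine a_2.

Apply division with remainder until the remainder is 0:
8 = 2·3 + 2, so a_0 = 2
3 = 1·2 + 1, so a_1 = 1
2 = 2·1 + 0, so a_2 = 2

2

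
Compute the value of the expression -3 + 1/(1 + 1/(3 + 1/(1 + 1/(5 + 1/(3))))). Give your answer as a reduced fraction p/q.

-203/92

Collapse the nested fraction from the inside out:
Start with 3.
5 + 1/(3/1) = 5 + 1/3 = 16/3
1 + 1/(16/3) = 1 + 3/16 = 19/16
3 + 1/(19/16) = 3 + 16/19 = 73/19
1 + 1/(73/19) = 1 + 19/73 = 92/73
-3 + 1/(92/73) = -3 + 73/92 = -203/92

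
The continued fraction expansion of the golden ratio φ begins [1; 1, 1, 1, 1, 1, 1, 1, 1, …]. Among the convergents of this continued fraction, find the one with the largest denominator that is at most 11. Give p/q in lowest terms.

13/8

List convergents until the denominator exceeds the bound:
a_0 = 1: 1/1  (≤ bound)
a_1 = 1: 2/1  (≤ bound)
a_2 = 1: 3/2  (≤ bound)
a_3 = 1: 5/3  (≤ bound)
a_4 = 1: 8/5  (≤ bound)
a_5 = 1: 13/8  (≤ bound)
a_6 = 1: 21/13  (> 11, stop)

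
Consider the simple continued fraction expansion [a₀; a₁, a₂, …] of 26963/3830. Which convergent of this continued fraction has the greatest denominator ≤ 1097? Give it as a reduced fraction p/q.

5463/776

a_0 = 7: 7/1  (≤ bound)
a_1 = 25: 176/25  (≤ bound)
a_2 = 30: 5287/751  (≤ bound)
a_3 = 1: 5463/776  (≤ bound)
a_4 = 1: 10750/1527  (> 1097, stop)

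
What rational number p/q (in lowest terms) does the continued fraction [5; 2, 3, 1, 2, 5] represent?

Work from the innermost term outward:
Start with 5.
2 + 1/(5/1) = 2 + 1/5 = 11/5
1 + 1/(11/5) = 1 + 5/11 = 16/11
3 + 1/(16/11) = 3 + 11/16 = 59/16
2 + 1/(59/16) = 2 + 16/59 = 134/59
5 + 1/(134/59) = 5 + 59/134 = 729/134

729/134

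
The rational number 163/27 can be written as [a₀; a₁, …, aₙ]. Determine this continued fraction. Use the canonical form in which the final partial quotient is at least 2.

163 ÷ 27 → quotient 6, remainder 1
27 ÷ 1 → quotient 27, remainder 0

[6; 27]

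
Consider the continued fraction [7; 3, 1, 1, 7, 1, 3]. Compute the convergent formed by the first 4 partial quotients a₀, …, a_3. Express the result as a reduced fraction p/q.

Start with 1.
1 + 1/(1/1) = 1 + 1/1 = 2/1
3 + 1/(2/1) = 3 + 1/2 = 7/2
7 + 1/(7/2) = 7 + 2/7 = 51/7

51/7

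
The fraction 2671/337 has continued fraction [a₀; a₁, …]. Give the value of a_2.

12

Run the Euclidean algorithm, recording each quotient:
⌊2671/337⌋ = 7, remainder 312
⌊337/312⌋ = 1, remainder 25
⌊312/25⌋ = 12, remainder 12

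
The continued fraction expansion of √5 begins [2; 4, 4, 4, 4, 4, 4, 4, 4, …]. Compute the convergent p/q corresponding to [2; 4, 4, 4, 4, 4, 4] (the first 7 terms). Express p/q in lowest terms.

12238/5473

Build up convergents one term at a time:
a_0 = 2: 2/1
a_1 = 4: 9/4
a_2 = 4: 38/17
a_3 = 4: 161/72
a_4 = 4: 682/305
a_5 = 4: 2889/1292
a_6 = 4: 12238/5473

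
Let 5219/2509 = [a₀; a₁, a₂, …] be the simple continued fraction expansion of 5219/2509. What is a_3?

13

5219 ÷ 2509 → quotient 2, remainder 201
2509 ÷ 201 → quotient 12, remainder 97
201 ÷ 97 → quotient 2, remainder 7
97 ÷ 7 → quotient 13, remainder 6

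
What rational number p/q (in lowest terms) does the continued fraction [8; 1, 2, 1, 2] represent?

a_0 = 8: 8/1
a_1 = 1: 9/1
a_2 = 2: 26/3
a_3 = 1: 35/4
a_4 = 2: 96/11

96/11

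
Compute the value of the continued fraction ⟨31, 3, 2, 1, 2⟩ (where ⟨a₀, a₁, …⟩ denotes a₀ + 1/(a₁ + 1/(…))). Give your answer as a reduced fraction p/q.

a_0 = 31: 31/1
a_1 = 3: 94/3
a_2 = 2: 219/7
a_3 = 1: 313/10
a_4 = 2: 845/27

845/27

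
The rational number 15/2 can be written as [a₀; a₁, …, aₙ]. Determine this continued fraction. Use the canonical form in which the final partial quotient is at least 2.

15 = 7·2 + 1, so a_0 = 7
2 = 2·1 + 0, so a_1 = 2

[7; 2]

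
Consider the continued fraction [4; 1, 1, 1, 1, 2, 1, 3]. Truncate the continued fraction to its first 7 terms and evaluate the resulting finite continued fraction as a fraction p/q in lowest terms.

83/18

Use the convergent recurrence hₖ = aₖ·hₖ₋₁ + hₖ₋₂ (and likewise for the denominators kₖ):
a_0 = 4: 4/1
a_1 = 1: 5/1
a_2 = 1: 9/2
a_3 = 1: 14/3
a_4 = 1: 23/5
a_5 = 2: 60/13
a_6 = 1: 83/18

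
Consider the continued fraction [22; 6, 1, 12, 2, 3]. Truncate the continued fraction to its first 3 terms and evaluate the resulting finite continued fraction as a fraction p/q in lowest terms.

Build up convergents one term at a time:
a_0 = 22: 22/1
a_1 = 6: 133/6
a_2 = 1: 155/7

155/7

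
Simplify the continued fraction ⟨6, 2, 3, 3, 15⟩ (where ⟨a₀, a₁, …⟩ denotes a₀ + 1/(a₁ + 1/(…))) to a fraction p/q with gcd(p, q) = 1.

2265/352

Start with 15.
3 + 1/(15/1) = 3 + 1/15 = 46/15
3 + 1/(46/15) = 3 + 15/46 = 153/46
2 + 1/(153/46) = 2 + 46/153 = 352/153
6 + 1/(352/153) = 6 + 153/352 = 2265/352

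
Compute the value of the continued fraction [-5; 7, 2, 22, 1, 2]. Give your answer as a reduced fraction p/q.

Compute successive convergents:
a_0 = -5: -5/1
a_1 = 7: -34/7
a_2 = 2: -73/15
a_3 = 22: -1640/337
a_4 = 1: -1713/352
a_5 = 2: -5066/1041

-5066/1041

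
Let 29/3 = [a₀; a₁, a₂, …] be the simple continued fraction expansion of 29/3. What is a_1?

Repeatedly divide and take the remainder:
⌊29/3⌋ = 9, remainder 2
⌊3/2⌋ = 1, remainder 1

1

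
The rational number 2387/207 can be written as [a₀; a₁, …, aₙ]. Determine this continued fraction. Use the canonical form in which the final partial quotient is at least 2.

Repeatedly divide and take the remainder:
2387 ÷ 207 → quotient 11, remainder 110
207 ÷ 110 → quotient 1, remainder 97
110 ÷ 97 → quotient 1, remainder 13
97 ÷ 13 → quotient 7, remainder 6
13 ÷ 6 → quotient 2, remainder 1
6 ÷ 1 → quotient 6, remainder 0

[11; 1, 1, 7, 2, 6]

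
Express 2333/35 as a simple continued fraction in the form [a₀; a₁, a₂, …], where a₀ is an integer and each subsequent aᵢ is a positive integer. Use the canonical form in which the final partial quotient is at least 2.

[66; 1, 1, 1, 11]

2333 ÷ 35 → quotient 66, remainder 23
35 ÷ 23 → quotient 1, remainder 12
23 ÷ 12 → quotient 1, remainder 11
12 ÷ 11 → quotient 1, remainder 1
11 ÷ 1 → quotient 11, remainder 0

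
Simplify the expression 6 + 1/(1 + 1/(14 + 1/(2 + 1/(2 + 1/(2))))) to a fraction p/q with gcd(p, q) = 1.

1283/185

Work from the innermost term outward:
Start with 2.
2 + 1/(2/1) = 2 + 1/2 = 5/2
2 + 1/(5/2) = 2 + 2/5 = 12/5
14 + 1/(12/5) = 14 + 5/12 = 173/12
1 + 1/(173/12) = 1 + 12/173 = 185/173
6 + 1/(185/173) = 6 + 173/185 = 1283/185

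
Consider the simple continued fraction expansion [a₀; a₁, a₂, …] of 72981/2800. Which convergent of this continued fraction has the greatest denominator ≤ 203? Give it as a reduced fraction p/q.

808/31

a_0 = 26: 26/1  (≤ bound)
a_1 = 15: 391/15  (≤ bound)
a_2 = 2: 808/31  (≤ bound)
a_3 = 7: 6047/232  (> 203, stop)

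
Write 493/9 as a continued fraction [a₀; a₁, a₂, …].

493 ÷ 9 → quotient 54, remainder 7
9 ÷ 7 → quotient 1, remainder 2
7 ÷ 2 → quotient 3, remainder 1
2 ÷ 1 → quotient 2, remainder 0

[54; 1, 3, 2]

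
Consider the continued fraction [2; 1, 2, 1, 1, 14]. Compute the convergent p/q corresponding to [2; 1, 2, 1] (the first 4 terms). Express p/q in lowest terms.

Start with 1.
2 + 1/(1/1) = 2 + 1/1 = 3/1
1 + 1/(3/1) = 1 + 1/3 = 4/3
2 + 1/(4/3) = 2 + 3/4 = 11/4

11/4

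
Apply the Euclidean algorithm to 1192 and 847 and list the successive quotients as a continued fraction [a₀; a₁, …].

1192 ÷ 847 → quotient 1, remainder 345
847 ÷ 345 → quotient 2, remainder 157
345 ÷ 157 → quotient 2, remainder 31
157 ÷ 31 → quotient 5, remainder 2
31 ÷ 2 → quotient 15, remainder 1
2 ÷ 1 → quotient 2, remainder 0

[1; 2, 2, 5, 15, 2]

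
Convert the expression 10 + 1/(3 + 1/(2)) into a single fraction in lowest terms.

Start with 2.
3 + 1/(2/1) = 3 + 1/2 = 7/2
10 + 1/(7/2) = 10 + 2/7 = 72/7

72/7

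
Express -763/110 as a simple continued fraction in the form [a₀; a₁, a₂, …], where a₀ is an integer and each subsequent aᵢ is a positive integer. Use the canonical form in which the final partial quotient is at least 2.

[-7; 15, 1, 2, 2]

Run the Euclidean algorithm, recording each quotient:
⌊-763/110⌋ = -7, remainder 7
⌊110/7⌋ = 15, remainder 5
⌊7/5⌋ = 1, remainder 2
⌊5/2⌋ = 2, remainder 1
⌊2/1⌋ = 2, remainder 0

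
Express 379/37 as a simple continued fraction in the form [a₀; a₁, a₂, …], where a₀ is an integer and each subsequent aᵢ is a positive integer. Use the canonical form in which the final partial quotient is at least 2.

379 ÷ 37 → quotient 10, remainder 9
37 ÷ 9 → quotient 4, remainder 1
9 ÷ 1 → quotient 9, remainder 0

[10; 4, 9]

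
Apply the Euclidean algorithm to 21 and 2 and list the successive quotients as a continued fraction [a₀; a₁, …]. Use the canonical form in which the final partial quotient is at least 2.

21 = 10·2 + 1, so a_0 = 10
2 = 2·1 + 0, so a_1 = 2

[10; 2]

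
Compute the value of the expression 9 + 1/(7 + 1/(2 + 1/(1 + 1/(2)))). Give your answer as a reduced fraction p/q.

539/59

Start with 2.
1 + 1/(2/1) = 1 + 1/2 = 3/2
2 + 1/(3/2) = 2 + 2/3 = 8/3
7 + 1/(8/3) = 7 + 3/8 = 59/8
9 + 1/(59/8) = 9 + 8/59 = 539/59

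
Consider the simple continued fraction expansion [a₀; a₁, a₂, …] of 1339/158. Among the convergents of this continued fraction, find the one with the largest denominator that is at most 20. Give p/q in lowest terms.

a_0 = 8: 8/1  (≤ bound)
a_1 = 2: 17/2  (≤ bound)
a_2 = 9: 161/19  (≤ bound)
a_3 = 2: 339/40  (> 20, stop)

161/19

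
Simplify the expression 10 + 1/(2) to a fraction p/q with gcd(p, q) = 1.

Start with 2.
10 + 1/(2/1) = 10 + 1/2 = 21/2

21/2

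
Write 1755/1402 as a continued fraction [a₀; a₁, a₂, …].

[1; 3, 1, 34, 3, 3]

Apply division with remainder until the remainder is 0:
1755 ÷ 1402 → quotient 1, remainder 353
1402 ÷ 353 → quotient 3, remainder 343
353 ÷ 343 → quotient 1, remainder 10
343 ÷ 10 → quotient 34, remainder 3
10 ÷ 3 → quotient 3, remainder 1
3 ÷ 1 → quotient 3, remainder 0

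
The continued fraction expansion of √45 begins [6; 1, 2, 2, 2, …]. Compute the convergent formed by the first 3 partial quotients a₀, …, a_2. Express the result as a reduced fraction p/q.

20/3

a_0 = 6: 6/1
a_1 = 1: 7/1
a_2 = 2: 20/3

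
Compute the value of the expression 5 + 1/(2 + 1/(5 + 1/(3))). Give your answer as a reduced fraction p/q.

Work from the innermost term outward:
Start with 3.
5 + 1/(3/1) = 5 + 1/3 = 16/3
2 + 1/(16/3) = 2 + 3/16 = 35/16
5 + 1/(35/16) = 5 + 16/35 = 191/35

191/35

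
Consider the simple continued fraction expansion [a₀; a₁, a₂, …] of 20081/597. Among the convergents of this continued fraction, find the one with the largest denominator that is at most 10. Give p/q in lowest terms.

a_0 = 33: 33/1  (≤ bound)
a_1 = 1: 34/1  (≤ bound)
a_2 = 1: 67/2  (≤ bound)
a_3 = 1: 101/3  (≤ bound)
a_4 = 3: 370/11  (> 10, stop)

101/3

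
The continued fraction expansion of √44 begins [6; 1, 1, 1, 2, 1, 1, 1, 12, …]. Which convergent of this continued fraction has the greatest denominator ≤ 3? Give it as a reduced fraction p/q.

20/3

List convergents until the denominator exceeds the bound:
a_0 = 6: 6/1  (≤ bound)
a_1 = 1: 7/1  (≤ bound)
a_2 = 1: 13/2  (≤ bound)
a_3 = 1: 20/3  (≤ bound)
a_4 = 2: 53/8  (> 3, stop)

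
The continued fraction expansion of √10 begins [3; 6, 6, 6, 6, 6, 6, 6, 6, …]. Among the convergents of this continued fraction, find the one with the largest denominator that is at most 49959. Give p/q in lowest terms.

a_0 = 3: 3/1  (≤ bound)
a_1 = 6: 19/6  (≤ bound)
a_2 = 6: 117/37  (≤ bound)
a_3 = 6: 721/228  (≤ bound)
a_4 = 6: 4443/1405  (≤ bound)
a_5 = 6: 27379/8658  (≤ bound)
a_6 = 6: 168717/53353  (> 49959, stop)

27379/8658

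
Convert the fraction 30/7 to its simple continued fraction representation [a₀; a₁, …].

30 ÷ 7 → quotient 4, remainder 2
7 ÷ 2 → quotient 3, remainder 1
2 ÷ 1 → quotient 2, remainder 0

[4; 3, 2]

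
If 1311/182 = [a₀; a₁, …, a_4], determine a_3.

11

1311 ÷ 182 → quotient 7, remainder 37
182 ÷ 37 → quotient 4, remainder 34
37 ÷ 34 → quotient 1, remainder 3
34 ÷ 3 → quotient 11, remainder 1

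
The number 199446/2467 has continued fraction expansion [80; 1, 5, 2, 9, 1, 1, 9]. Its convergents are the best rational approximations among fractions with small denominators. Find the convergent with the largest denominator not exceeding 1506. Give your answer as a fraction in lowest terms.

a_0 = 80: 80/1  (≤ bound)
a_1 = 1: 81/1  (≤ bound)
a_2 = 5: 485/6  (≤ bound)
a_3 = 2: 1051/13  (≤ bound)
a_4 = 9: 9944/123  (≤ bound)
a_5 = 1: 10995/136  (≤ bound)
a_6 = 1: 20939/259  (≤ bound)
a_7 = 9: 199446/2467  (> 1506, stop)

20939/259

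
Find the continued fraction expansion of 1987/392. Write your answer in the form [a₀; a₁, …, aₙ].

⌊1987/392⌋ = 5, remainder 27
⌊392/27⌋ = 14, remainder 14
⌊27/14⌋ = 1, remainder 13
⌊14/13⌋ = 1, remainder 1
⌊13/1⌋ = 13, remainder 0

[5; 14, 1, 1, 13]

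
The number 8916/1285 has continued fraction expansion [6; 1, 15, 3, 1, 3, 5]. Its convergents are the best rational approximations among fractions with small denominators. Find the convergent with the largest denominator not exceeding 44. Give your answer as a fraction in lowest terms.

111/16

a_0 = 6: 6/1  (≤ bound)
a_1 = 1: 7/1  (≤ bound)
a_2 = 15: 111/16  (≤ bound)
a_3 = 3: 340/49  (> 44, stop)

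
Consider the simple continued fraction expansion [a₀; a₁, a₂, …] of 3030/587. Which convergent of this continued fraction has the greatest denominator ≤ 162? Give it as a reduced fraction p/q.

351/68

List convergents until the denominator exceeds the bound:
a_0 = 5: 5/1  (≤ bound)
a_1 = 6: 31/6  (≤ bound)
a_2 = 5: 160/31  (≤ bound)
a_3 = 1: 191/37  (≤ bound)
a_4 = 1: 351/68  (≤ bound)
a_5 = 2: 893/173  (> 162, stop)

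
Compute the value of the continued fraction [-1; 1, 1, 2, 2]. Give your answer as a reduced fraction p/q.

-5/12

Collapse the nested fraction from the inside out:
Start with 2.
2 + 1/(2/1) = 2 + 1/2 = 5/2
1 + 1/(5/2) = 1 + 2/5 = 7/5
1 + 1/(7/5) = 1 + 5/7 = 12/7
-1 + 1/(12/7) = -1 + 7/12 = -5/12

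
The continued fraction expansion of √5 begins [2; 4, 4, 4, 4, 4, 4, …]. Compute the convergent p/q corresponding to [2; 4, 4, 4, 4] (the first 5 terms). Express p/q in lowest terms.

682/305

Start with 4.
4 + 1/(4/1) = 4 + 1/4 = 17/4
4 + 1/(17/4) = 4 + 4/17 = 72/17
4 + 1/(72/17) = 4 + 17/72 = 305/72
2 + 1/(305/72) = 2 + 72/305 = 682/305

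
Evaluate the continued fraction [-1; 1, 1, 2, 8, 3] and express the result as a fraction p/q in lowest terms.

-53/131

Work from the innermost term outward:
Start with 3.
8 + 1/(3/1) = 8 + 1/3 = 25/3
2 + 1/(25/3) = 2 + 3/25 = 53/25
1 + 1/(53/25) = 1 + 25/53 = 78/53
1 + 1/(78/53) = 1 + 53/78 = 131/78
-1 + 1/(131/78) = -1 + 78/131 = -53/131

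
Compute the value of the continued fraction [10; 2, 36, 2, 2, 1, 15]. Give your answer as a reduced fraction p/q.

Collapse the nested fraction from the inside out:
Start with 15.
1 + 1/(15/1) = 1 + 1/15 = 16/15
2 + 1/(16/15) = 2 + 15/16 = 47/16
2 + 1/(47/16) = 2 + 16/47 = 110/47
36 + 1/(110/47) = 36 + 47/110 = 4007/110
2 + 1/(4007/110) = 2 + 110/4007 = 8124/4007
10 + 1/(8124/4007) = 10 + 4007/8124 = 85247/8124

85247/8124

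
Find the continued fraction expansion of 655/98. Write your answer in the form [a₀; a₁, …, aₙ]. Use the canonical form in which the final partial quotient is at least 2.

655 ÷ 98 → quotient 6, remainder 67
98 ÷ 67 → quotient 1, remainder 31
67 ÷ 31 → quotient 2, remainder 5
31 ÷ 5 → quotient 6, remainder 1
5 ÷ 1 → quotient 5, remainder 0

[6; 1, 2, 6, 5]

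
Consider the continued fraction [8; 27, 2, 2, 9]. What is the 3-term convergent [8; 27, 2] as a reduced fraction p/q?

Use the convergent recurrence hₖ = aₖ·hₖ₋₁ + hₖ₋₂ (and likewise for the denominators kₖ):
a_0 = 8: 8/1
a_1 = 27: 217/27
a_2 = 2: 442/55

442/55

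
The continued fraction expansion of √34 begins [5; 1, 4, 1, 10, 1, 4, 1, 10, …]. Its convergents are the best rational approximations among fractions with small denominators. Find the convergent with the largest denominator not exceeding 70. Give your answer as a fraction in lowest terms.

379/65

a_0 = 5: 5/1  (≤ bound)
a_1 = 1: 6/1  (≤ bound)
a_2 = 4: 29/5  (≤ bound)
a_3 = 1: 35/6  (≤ bound)
a_4 = 10: 379/65  (≤ bound)
a_5 = 1: 414/71  (> 70, stop)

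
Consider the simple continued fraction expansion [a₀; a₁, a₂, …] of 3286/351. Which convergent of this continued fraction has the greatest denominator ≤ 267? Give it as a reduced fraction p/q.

List convergents until the denominator exceeds the bound:
a_0 = 9: 9/1  (≤ bound)
a_1 = 2: 19/2  (≤ bound)
a_2 = 1: 28/3  (≤ bound)
a_3 = 3: 103/11  (≤ bound)
a_4 = 4: 440/47  (≤ bound)
a_5 = 3: 1423/152  (≤ bound)
a_6 = 2: 3286/351  (> 267, stop)

1423/152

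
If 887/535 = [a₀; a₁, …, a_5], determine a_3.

1

Repeatedly divide and take the remainder:
⌊887/535⌋ = 1, remainder 352
⌊535/352⌋ = 1, remainder 183
⌊352/183⌋ = 1, remainder 169
⌊183/169⌋ = 1, remainder 14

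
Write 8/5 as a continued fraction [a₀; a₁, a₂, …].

⌊8/5⌋ = 1, remainder 3
⌊5/3⌋ = 1, remainder 2
⌊3/2⌋ = 1, remainder 1
⌊2/1⌋ = 2, remainder 0

[1; 1, 1, 2]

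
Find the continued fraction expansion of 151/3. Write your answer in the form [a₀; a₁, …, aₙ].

151 = 50·3 + 1, so a_0 = 50
3 = 3·1 + 0, so a_1 = 3

[50; 3]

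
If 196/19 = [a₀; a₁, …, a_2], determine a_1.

196 = 10·19 + 6, so a_0 = 10
19 = 3·6 + 1, so a_1 = 3

3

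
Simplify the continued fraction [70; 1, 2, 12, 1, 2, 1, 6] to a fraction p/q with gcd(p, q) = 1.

74845/1059

Work from the innermost term outward:
Start with 6.
1 + 1/(6/1) = 1 + 1/6 = 7/6
2 + 1/(7/6) = 2 + 6/7 = 20/7
1 + 1/(20/7) = 1 + 7/20 = 27/20
12 + 1/(27/20) = 12 + 20/27 = 344/27
2 + 1/(344/27) = 2 + 27/344 = 715/344
1 + 1/(715/344) = 1 + 344/715 = 1059/715
70 + 1/(1059/715) = 70 + 715/1059 = 74845/1059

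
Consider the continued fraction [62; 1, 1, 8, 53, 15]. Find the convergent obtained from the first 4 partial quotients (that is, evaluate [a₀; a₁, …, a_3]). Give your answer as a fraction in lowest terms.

Starting at the tail and folding back:
Start with 8.
1 + 1/(8/1) = 1 + 1/8 = 9/8
1 + 1/(9/8) = 1 + 8/9 = 17/9
62 + 1/(17/9) = 62 + 9/17 = 1063/17

1063/17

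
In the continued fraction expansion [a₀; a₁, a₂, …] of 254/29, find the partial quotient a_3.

7

Repeatedly divide and take the remainder:
254 ÷ 29 → quotient 8, remainder 22
29 ÷ 22 → quotient 1, remainder 7
22 ÷ 7 → quotient 3, remainder 1
7 ÷ 1 → quotient 7, remainder 0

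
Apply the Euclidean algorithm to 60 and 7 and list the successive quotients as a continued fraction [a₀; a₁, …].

[8; 1, 1, 3]

Run the Euclidean algorithm, recording each quotient:
⌊60/7⌋ = 8, remainder 4
⌊7/4⌋ = 1, remainder 3
⌊4/3⌋ = 1, remainder 1
⌊3/1⌋ = 3, remainder 0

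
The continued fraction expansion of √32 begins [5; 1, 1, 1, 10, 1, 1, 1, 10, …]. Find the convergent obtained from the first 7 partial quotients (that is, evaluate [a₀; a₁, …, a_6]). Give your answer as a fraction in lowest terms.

Starting at the tail and folding back:
Start with 1.
1 + 1/(1/1) = 1 + 1/1 = 2/1
10 + 1/(2/1) = 10 + 1/2 = 21/2
1 + 1/(21/2) = 1 + 2/21 = 23/21
1 + 1/(23/21) = 1 + 21/23 = 44/23
1 + 1/(44/23) = 1 + 23/44 = 67/44
5 + 1/(67/44) = 5 + 44/67 = 379/67

379/67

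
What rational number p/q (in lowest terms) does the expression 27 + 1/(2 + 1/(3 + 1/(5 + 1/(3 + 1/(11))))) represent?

36622/1335

a_0 = 27: 27/1
a_1 = 2: 55/2
a_2 = 3: 192/7
a_3 = 5: 1015/37
a_4 = 3: 3237/118
a_5 = 11: 36622/1335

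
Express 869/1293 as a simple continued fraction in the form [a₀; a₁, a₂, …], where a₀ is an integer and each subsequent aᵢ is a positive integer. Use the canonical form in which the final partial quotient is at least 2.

[0; 1, 2, 20, 5, 4]

869 = 0·1293 + 869, so a_0 = 0
1293 = 1·869 + 424, so a_1 = 1
869 = 2·424 + 21, so a_2 = 2
424 = 20·21 + 4, so a_3 = 20
21 = 5·4 + 1, so a_4 = 5
4 = 4·1 + 0, so a_5 = 4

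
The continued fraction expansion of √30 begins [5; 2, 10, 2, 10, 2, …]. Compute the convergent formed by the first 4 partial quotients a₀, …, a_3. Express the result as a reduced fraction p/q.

Starting at the tail and folding back:
Start with 2.
10 + 1/(2/1) = 10 + 1/2 = 21/2
2 + 1/(21/2) = 2 + 2/21 = 44/21
5 + 1/(44/21) = 5 + 21/44 = 241/44

241/44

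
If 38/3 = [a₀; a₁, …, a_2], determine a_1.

1

Run the Euclidean algorithm, recording each quotient:
38 = 12·3 + 2, so a_0 = 12
3 = 1·2 + 1, so a_1 = 1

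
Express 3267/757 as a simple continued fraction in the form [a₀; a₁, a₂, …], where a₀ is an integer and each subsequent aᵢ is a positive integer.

[4; 3, 5, 1, 39]

Run the Euclidean algorithm, recording each quotient:
3267 = 4·757 + 239, so a_0 = 4
757 = 3·239 + 40, so a_1 = 3
239 = 5·40 + 39, so a_2 = 5
40 = 1·39 + 1, so a_3 = 1
39 = 39·1 + 0, so a_4 = 39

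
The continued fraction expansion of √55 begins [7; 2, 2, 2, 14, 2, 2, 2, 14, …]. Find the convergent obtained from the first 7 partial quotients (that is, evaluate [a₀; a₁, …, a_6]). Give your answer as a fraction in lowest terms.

6593/889

Starting at the tail and folding back:
Start with 2.
2 + 1/(2/1) = 2 + 1/2 = 5/2
14 + 1/(5/2) = 14 + 2/5 = 72/5
2 + 1/(72/5) = 2 + 5/72 = 149/72
2 + 1/(149/72) = 2 + 72/149 = 370/149
2 + 1/(370/149) = 2 + 149/370 = 889/370
7 + 1/(889/370) = 7 + 370/889 = 6593/889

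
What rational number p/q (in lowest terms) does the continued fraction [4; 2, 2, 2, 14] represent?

764/173

Starting at the tail and folding back:
Start with 14.
2 + 1/(14/1) = 2 + 1/14 = 29/14
2 + 1/(29/14) = 2 + 14/29 = 72/29
2 + 1/(72/29) = 2 + 29/72 = 173/72
4 + 1/(173/72) = 4 + 72/173 = 764/173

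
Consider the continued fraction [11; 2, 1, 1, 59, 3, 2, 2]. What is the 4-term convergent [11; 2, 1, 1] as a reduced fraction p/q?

a_0 = 11: 11/1
a_1 = 2: 23/2
a_2 = 1: 34/3
a_3 = 1: 57/5

57/5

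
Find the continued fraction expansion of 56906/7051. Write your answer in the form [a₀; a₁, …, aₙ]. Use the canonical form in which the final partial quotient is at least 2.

56906 = 8·7051 + 498, so a_0 = 8
7051 = 14·498 + 79, so a_1 = 14
498 = 6·79 + 24, so a_2 = 6
79 = 3·24 + 7, so a_3 = 3
24 = 3·7 + 3, so a_4 = 3
7 = 2·3 + 1, so a_5 = 2
3 = 3·1 + 0, so a_6 = 3

[8; 14, 6, 3, 3, 2, 3]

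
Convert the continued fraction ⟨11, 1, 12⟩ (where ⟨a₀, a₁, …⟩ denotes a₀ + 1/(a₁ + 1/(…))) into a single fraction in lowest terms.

155/13

Start with 12.
1 + 1/(12/1) = 1 + 1/12 = 13/12
11 + 1/(13/12) = 11 + 12/13 = 155/13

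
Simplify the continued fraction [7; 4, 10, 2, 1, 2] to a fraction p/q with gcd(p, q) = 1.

2463/340

Start with 2.
1 + 1/(2/1) = 1 + 1/2 = 3/2
2 + 1/(3/2) = 2 + 2/3 = 8/3
10 + 1/(8/3) = 10 + 3/8 = 83/8
4 + 1/(83/8) = 4 + 8/83 = 340/83
7 + 1/(340/83) = 7 + 83/340 = 2463/340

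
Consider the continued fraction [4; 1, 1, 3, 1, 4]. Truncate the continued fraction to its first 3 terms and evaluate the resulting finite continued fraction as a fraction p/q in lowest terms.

a_0 = 4: 4/1
a_1 = 1: 5/1
a_2 = 1: 9/2

9/2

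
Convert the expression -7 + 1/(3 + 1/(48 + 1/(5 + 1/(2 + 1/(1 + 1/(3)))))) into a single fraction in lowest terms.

Work from the innermost term outward:
Start with 3.
1 + 1/(3/1) = 1 + 1/3 = 4/3
2 + 1/(4/3) = 2 + 3/4 = 11/4
5 + 1/(11/4) = 5 + 4/11 = 59/11
48 + 1/(59/11) = 48 + 11/59 = 2843/59
3 + 1/(2843/59) = 3 + 59/2843 = 8588/2843
-7 + 1/(8588/2843) = -7 + 2843/8588 = -57273/8588

-57273/8588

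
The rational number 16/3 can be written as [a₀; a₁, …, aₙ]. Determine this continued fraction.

⌊16/3⌋ = 5, remainder 1
⌊3/1⌋ = 3, remainder 0

[5; 3]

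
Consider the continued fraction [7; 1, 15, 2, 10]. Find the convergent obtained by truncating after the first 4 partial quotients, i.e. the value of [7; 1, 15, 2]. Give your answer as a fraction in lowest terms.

Starting at the tail and folding back:
Start with 2.
15 + 1/(2/1) = 15 + 1/2 = 31/2
1 + 1/(31/2) = 1 + 2/31 = 33/31
7 + 1/(33/31) = 7 + 31/33 = 262/33

262/33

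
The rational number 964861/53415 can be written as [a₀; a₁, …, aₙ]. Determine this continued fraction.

[18; 15, 1, 3, 31, 6, 1, 3]

964861 ÷ 53415 → quotient 18, remainder 3391
53415 ÷ 3391 → quotient 15, remainder 2550
3391 ÷ 2550 → quotient 1, remainder 841
2550 ÷ 841 → quotient 3, remainder 27
841 ÷ 27 → quotient 31, remainder 4
27 ÷ 4 → quotient 6, remainder 3
4 ÷ 3 → quotient 1, remainder 1
3 ÷ 1 → quotient 3, remainder 0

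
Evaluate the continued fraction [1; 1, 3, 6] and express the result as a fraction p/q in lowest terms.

Start with 6.
3 + 1/(6/1) = 3 + 1/6 = 19/6
1 + 1/(19/6) = 1 + 6/19 = 25/19
1 + 1/(25/19) = 1 + 19/25 = 44/25

44/25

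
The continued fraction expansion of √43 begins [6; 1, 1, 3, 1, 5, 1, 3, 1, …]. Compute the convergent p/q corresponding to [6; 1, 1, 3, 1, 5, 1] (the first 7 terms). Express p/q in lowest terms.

400/61

Work from the innermost term outward:
Start with 1.
5 + 1/(1/1) = 5 + 1/1 = 6/1
1 + 1/(6/1) = 1 + 1/6 = 7/6
3 + 1/(7/6) = 3 + 6/7 = 27/7
1 + 1/(27/7) = 1 + 7/27 = 34/27
1 + 1/(34/27) = 1 + 27/34 = 61/34
6 + 1/(61/34) = 6 + 34/61 = 400/61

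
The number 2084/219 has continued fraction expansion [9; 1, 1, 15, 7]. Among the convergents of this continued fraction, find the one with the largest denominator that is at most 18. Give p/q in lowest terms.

19/2

List convergents until the denominator exceeds the bound:
a_0 = 9: 9/1  (≤ bound)
a_1 = 1: 10/1  (≤ bound)
a_2 = 1: 19/2  (≤ bound)
a_3 = 15: 295/31  (> 18, stop)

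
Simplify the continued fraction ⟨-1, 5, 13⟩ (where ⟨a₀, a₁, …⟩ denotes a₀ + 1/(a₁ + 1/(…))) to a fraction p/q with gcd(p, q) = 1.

Starting at the tail and folding back:
Start with 13.
5 + 1/(13/1) = 5 + 1/13 = 66/13
-1 + 1/(66/13) = -1 + 13/66 = -53/66

-53/66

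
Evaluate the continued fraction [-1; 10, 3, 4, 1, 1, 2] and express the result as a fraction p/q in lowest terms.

a_0 = -1: -1/1
a_1 = 10: -9/10
a_2 = 3: -28/31
a_3 = 4: -121/134
a_4 = 1: -149/165
a_5 = 1: -270/299
a_6 = 2: -689/763

-689/763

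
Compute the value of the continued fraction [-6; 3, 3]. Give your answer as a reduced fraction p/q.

Start with 3.
3 + 1/(3/1) = 3 + 1/3 = 10/3
-6 + 1/(10/3) = -6 + 3/10 = -57/10

-57/10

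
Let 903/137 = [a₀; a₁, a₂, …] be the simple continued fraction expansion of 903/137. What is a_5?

903 = 6·137 + 81, so a_0 = 6
137 = 1·81 + 56, so a_1 = 1
81 = 1·56 + 25, so a_2 = 1
56 = 2·25 + 6, so a_3 = 2
25 = 4·6 + 1, so a_4 = 4
6 = 6·1 + 0, so a_5 = 6

6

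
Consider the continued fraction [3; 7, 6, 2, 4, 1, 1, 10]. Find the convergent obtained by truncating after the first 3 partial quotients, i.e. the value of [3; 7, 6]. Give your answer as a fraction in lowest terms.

135/43

a_0 = 3: 3/1
a_1 = 7: 22/7
a_2 = 6: 135/43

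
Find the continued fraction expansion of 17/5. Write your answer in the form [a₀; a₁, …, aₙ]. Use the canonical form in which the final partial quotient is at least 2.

17 ÷ 5 → quotient 3, remainder 2
5 ÷ 2 → quotient 2, remainder 1
2 ÷ 1 → quotient 2, remainder 0

[3; 2, 2]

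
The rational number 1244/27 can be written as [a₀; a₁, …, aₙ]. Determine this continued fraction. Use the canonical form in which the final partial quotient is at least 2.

[46; 13, 2]

⌊1244/27⌋ = 46, remainder 2
⌊27/2⌋ = 13, remainder 1
⌊2/1⌋ = 2, remainder 0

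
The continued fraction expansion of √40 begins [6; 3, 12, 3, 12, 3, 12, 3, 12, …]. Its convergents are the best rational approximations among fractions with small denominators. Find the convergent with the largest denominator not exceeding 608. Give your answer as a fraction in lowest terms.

721/114

a_0 = 6: 6/1  (≤ bound)
a_1 = 3: 19/3  (≤ bound)
a_2 = 12: 234/37  (≤ bound)
a_3 = 3: 721/114  (≤ bound)
a_4 = 12: 8886/1405  (> 608, stop)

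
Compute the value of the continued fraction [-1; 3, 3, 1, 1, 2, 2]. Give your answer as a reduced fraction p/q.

a_0 = -1: -1/1
a_1 = 3: -2/3
a_2 = 3: -7/10
a_3 = 1: -9/13
a_4 = 1: -16/23
a_5 = 2: -41/59
a_6 = 2: -98/141

-98/141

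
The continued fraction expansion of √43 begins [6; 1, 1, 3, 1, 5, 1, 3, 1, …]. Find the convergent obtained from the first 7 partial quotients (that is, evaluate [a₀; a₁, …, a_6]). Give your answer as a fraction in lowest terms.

400/61

Starting at the tail and folding back:
Start with 1.
5 + 1/(1/1) = 5 + 1/1 = 6/1
1 + 1/(6/1) = 1 + 1/6 = 7/6
3 + 1/(7/6) = 3 + 6/7 = 27/7
1 + 1/(27/7) = 1 + 7/27 = 34/27
1 + 1/(34/27) = 1 + 27/34 = 61/34
6 + 1/(61/34) = 6 + 34/61 = 400/61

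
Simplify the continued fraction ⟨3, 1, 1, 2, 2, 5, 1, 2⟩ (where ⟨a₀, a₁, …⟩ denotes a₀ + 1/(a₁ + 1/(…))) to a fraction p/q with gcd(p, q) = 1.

Collapse the nested fraction from the inside out:
Start with 2.
1 + 1/(2/1) = 1 + 1/2 = 3/2
5 + 1/(3/2) = 5 + 2/3 = 17/3
2 + 1/(17/3) = 2 + 3/17 = 37/17
2 + 1/(37/17) = 2 + 17/37 = 91/37
1 + 1/(91/37) = 1 + 37/91 = 128/91
1 + 1/(128/91) = 1 + 91/128 = 219/128
3 + 1/(219/128) = 3 + 128/219 = 785/219

785/219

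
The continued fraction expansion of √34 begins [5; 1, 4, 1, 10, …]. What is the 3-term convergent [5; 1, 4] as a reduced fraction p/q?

29/5

a_0 = 5: 5/1
a_1 = 1: 6/1
a_2 = 4: 29/5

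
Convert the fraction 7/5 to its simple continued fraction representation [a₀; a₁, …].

[1; 2, 2]

7 ÷ 5 → quotient 1, remainder 2
5 ÷ 2 → quotient 2, remainder 1
2 ÷ 1 → quotient 2, remainder 0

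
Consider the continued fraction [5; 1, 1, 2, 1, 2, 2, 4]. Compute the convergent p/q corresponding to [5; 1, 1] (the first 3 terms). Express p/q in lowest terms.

11/2

Work from the innermost term outward:
Start with 1.
1 + 1/(1/1) = 1 + 1/1 = 2/1
5 + 1/(2/1) = 5 + 1/2 = 11/2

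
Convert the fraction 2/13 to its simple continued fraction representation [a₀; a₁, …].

[0; 6, 2]

⌊2/13⌋ = 0, remainder 2
⌊13/2⌋ = 6, remainder 1
⌊2/1⌋ = 2, remainder 0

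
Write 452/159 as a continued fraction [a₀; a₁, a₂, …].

Apply division with remainder until the remainder is 0:
⌊452/159⌋ = 2, remainder 134
⌊159/134⌋ = 1, remainder 25
⌊134/25⌋ = 5, remainder 9
⌊25/9⌋ = 2, remainder 7
⌊9/7⌋ = 1, remainder 2
⌊7/2⌋ = 3, remainder 1
⌊2/1⌋ = 2, remainder 0

[2; 1, 5, 2, 1, 3, 2]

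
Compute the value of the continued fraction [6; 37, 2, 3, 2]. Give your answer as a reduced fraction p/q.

3610/599

Use the convergent recurrence hₖ = aₖ·hₖ₋₁ + hₖ₋₂ (and likewise for the denominators kₖ):
a_0 = 6: 6/1
a_1 = 37: 223/37
a_2 = 2: 452/75
a_3 = 3: 1579/262
a_4 = 2: 3610/599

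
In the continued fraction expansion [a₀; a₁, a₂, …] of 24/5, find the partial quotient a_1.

Apply division with remainder until the remainder is 0:
24 = 4·5 + 4, so a_0 = 4
5 = 1·4 + 1, so a_1 = 1

1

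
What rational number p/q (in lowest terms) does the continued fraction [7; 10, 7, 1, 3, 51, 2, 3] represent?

Starting at the tail and folding back:
Start with 3.
2 + 1/(3/1) = 2 + 1/3 = 7/3
51 + 1/(7/3) = 51 + 3/7 = 360/7
3 + 1/(360/7) = 3 + 7/360 = 1087/360
1 + 1/(1087/360) = 1 + 360/1087 = 1447/1087
7 + 1/(1447/1087) = 7 + 1087/1447 = 11216/1447
10 + 1/(11216/1447) = 10 + 1447/11216 = 113607/11216
7 + 1/(113607/11216) = 7 + 11216/113607 = 806465/113607

806465/113607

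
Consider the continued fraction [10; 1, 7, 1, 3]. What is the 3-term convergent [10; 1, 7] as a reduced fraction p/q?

87/8

Start with 7.
1 + 1/(7/1) = 1 + 1/7 = 8/7
10 + 1/(8/7) = 10 + 7/8 = 87/8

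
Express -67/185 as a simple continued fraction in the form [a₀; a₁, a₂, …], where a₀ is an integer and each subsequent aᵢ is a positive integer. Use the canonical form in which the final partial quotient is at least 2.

-67 = -1·185 + 118, so a_0 = -1
185 = 1·118 + 67, so a_1 = 1
118 = 1·67 + 51, so a_2 = 1
67 = 1·51 + 16, so a_3 = 1
51 = 3·16 + 3, so a_4 = 3
16 = 5·3 + 1, so a_5 = 5
3 = 3·1 + 0, so a_6 = 3

[-1; 1, 1, 1, 3, 5, 3]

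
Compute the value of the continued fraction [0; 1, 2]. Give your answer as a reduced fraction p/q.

2/3

a_0 = 0: 0/1
a_1 = 1: 1/1
a_2 = 2: 2/3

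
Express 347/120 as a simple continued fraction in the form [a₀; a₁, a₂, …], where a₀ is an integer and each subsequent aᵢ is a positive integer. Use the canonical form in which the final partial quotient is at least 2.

Repeatedly divide and take the remainder:
⌊347/120⌋ = 2, remainder 107
⌊120/107⌋ = 1, remainder 13
⌊107/13⌋ = 8, remainder 3
⌊13/3⌋ = 4, remainder 1
⌊3/1⌋ = 3, remainder 0

[2; 1, 8, 4, 3]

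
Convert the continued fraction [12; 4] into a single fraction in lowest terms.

49/4

Starting at the tail and folding back:
Start with 4.
12 + 1/(4/1) = 12 + 1/4 = 49/4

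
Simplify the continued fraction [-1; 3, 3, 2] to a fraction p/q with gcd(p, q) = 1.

-16/23

a_0 = -1: -1/1
a_1 = 3: -2/3
a_2 = 3: -7/10
a_3 = 2: -16/23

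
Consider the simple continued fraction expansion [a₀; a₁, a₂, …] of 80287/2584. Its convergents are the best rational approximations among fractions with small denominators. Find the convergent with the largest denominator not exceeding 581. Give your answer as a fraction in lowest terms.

a_0 = 31: 31/1  (≤ bound)
a_1 = 14: 435/14  (≤ bound)
a_2 = 8: 3511/113  (≤ bound)
a_3 = 3: 10968/353  (≤ bound)
a_4 = 7: 80287/2584  (> 581, stop)

10968/353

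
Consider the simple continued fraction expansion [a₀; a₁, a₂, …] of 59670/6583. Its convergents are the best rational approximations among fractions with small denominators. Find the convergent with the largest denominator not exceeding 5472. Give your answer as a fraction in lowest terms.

a_0 = 9: 9/1  (≤ bound)
a_1 = 15: 136/15  (≤ bound)
a_2 = 1: 145/16  (≤ bound)
a_3 = 1: 281/31  (≤ bound)
a_4 = 3: 988/109  (≤ bound)
a_5 = 2: 2257/249  (≤ bound)
a_6 = 26: 59670/6583  (> 5472, stop)

2257/249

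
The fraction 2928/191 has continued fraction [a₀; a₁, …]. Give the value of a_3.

⌊2928/191⌋ = 15, remainder 63
⌊191/63⌋ = 3, remainder 2
⌊63/2⌋ = 31, remainder 1
⌊2/1⌋ = 2, remainder 0

2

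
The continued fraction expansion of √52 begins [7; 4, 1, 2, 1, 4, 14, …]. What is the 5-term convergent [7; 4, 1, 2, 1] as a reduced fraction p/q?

137/19

Start with 1.
2 + 1/(1/1) = 2 + 1/1 = 3/1
1 + 1/(3/1) = 1 + 1/3 = 4/3
4 + 1/(4/3) = 4 + 3/4 = 19/4
7 + 1/(19/4) = 7 + 4/19 = 137/19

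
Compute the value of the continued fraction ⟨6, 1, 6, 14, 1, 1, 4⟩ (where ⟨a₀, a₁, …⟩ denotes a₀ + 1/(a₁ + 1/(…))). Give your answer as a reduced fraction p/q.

6351/926

Start with 4.
1 + 1/(4/1) = 1 + 1/4 = 5/4
1 + 1/(5/4) = 1 + 4/5 = 9/5
14 + 1/(9/5) = 14 + 5/9 = 131/9
6 + 1/(131/9) = 6 + 9/131 = 795/131
1 + 1/(795/131) = 1 + 131/795 = 926/795
6 + 1/(926/795) = 6 + 795/926 = 6351/926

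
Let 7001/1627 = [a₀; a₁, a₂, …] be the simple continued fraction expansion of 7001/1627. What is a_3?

⌊7001/1627⌋ = 4, remainder 493
⌊1627/493⌋ = 3, remainder 148
⌊493/148⌋ = 3, remainder 49
⌊148/49⌋ = 3, remainder 1

3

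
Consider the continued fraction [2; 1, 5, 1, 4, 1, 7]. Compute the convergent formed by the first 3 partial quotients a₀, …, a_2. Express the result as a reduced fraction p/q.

a_0 = 2: 2/1
a_1 = 1: 3/1
a_2 = 5: 17/6

17/6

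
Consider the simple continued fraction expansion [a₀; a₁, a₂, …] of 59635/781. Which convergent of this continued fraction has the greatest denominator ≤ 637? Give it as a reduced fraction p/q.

1069/14

a_0 = 76: 76/1  (≤ bound)
a_1 = 2: 153/2  (≤ bound)
a_2 = 1: 229/3  (≤ bound)
a_3 = 3: 840/11  (≤ bound)
a_4 = 1: 1069/14  (≤ bound)
a_5 = 55: 59635/781  (> 637, stop)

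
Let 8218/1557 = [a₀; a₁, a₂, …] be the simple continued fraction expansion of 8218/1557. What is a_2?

Apply division with remainder until the remainder is 0:
⌊8218/1557⌋ = 5, remainder 433
⌊1557/433⌋ = 3, remainder 258
⌊433/258⌋ = 1, remainder 175

1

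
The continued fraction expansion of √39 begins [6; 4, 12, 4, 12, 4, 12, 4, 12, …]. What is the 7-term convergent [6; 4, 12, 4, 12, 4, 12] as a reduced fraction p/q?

a_0 = 6: 6/1
a_1 = 4: 25/4
a_2 = 12: 306/49
a_3 = 4: 1249/200
a_4 = 12: 15294/2449
a_5 = 4: 62425/9996
a_6 = 12: 764394/122401

764394/122401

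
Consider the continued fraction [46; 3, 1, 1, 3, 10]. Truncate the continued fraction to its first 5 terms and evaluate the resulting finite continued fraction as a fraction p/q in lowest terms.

1157/25

Starting at the tail and folding back:
Start with 3.
1 + 1/(3/1) = 1 + 1/3 = 4/3
1 + 1/(4/3) = 1 + 3/4 = 7/4
3 + 1/(7/4) = 3 + 4/7 = 25/7
46 + 1/(25/7) = 46 + 7/25 = 1157/25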